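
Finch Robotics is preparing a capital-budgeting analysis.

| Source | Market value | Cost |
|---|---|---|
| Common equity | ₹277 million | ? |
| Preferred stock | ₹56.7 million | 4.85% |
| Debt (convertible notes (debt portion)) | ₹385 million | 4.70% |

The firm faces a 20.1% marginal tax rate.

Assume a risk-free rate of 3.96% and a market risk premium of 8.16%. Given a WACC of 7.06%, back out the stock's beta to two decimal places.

1.00

Total capital V = 277 + 56.7 + 385 = 718.7.
Equity weight = 277/718.7 = 0.3854.
Preferred weight = 56.7/718.7 = 0.0789.
Convertible notes (debt portion) weight = 385/718.7 = 0.5357.
Debt contribution = 0.5357 × 4.7% × (1 − 20.1%) = 2.0117%.
Preferred contribution = 0.0789 × 4.85% = 0.3826%.
Required equity contribution = 7.06% − 2.3943% = 4.6657%  ⇒  Re = 12.1055%.
CAPM: 12.1055% = 3.96% + β × 8.16%  ⇒  β = 0.9982.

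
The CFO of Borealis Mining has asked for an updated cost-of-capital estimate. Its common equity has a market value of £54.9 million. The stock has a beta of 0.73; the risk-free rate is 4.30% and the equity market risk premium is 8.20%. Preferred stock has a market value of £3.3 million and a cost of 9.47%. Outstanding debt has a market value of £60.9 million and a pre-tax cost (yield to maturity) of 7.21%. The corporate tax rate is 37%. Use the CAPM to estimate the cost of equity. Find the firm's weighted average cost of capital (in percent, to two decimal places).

Cost of equity via CAPM: Re = 4.3% + 0.73 × 8.2% = 10.2860%.
Total capital V = 54.9 + 3.3 + 60.9 = 119.1.
Equity: weight = 54.9/119.1 = 0.4610; cost = 10.286%.
Preferred: weight = 3.3/119.1 = 0.0277; cost = 9.47%.
Debt: weight = 60.9/119.1 = 0.5113; after-tax cost = 7.21% × (1 − 37%) = 4.5423%.
WACC = 0.4610 × 10.2860% + 0.0277 × 9.4700% + 0.5113 × 4.5423% = 7.3264%.

7.33%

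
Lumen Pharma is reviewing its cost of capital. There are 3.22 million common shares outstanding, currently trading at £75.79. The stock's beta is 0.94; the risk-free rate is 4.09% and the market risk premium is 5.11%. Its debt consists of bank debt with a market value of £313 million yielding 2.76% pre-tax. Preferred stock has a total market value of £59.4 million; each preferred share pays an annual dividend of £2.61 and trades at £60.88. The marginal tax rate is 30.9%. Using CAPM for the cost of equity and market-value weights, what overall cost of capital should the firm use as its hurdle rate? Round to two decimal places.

4.90%

Cost of equity via CAPM: Re = 4.09% + 0.94 × 5.11% = 8.8934%.
Cost of preferred: Rp = 2.61 / 60.88 = 4.2871%.
Market value of equity E = 75.79 × 3.22m = 244.0438m.
Total capital V = 244.0438 + 59.4 + 313 = 616.4438.
Equity: weight = 244.0438/616.4438 = 0.3959; cost = 8.8934%.
Preferred: weight = 59.4/616.4438 = 0.0964; cost = 4.2871%.
Bank debt: weight = 313/616.4438 = 0.5078; after-tax cost = 2.76% × (1 − 30.9%) = 1.9072%.
WACC = 0.3959 × 8.8934% + 0.0964 × 4.2871% + 0.5078 × 1.9072% = 4.9023%.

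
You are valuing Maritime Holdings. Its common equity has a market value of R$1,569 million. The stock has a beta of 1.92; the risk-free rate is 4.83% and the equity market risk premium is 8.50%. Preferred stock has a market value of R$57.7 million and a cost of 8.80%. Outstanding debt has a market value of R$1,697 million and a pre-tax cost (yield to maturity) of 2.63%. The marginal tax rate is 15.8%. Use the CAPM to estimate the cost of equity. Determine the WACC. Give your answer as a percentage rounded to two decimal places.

Cost of equity via CAPM: Re = 4.83% + 1.92 × 8.5% = 21.1500%.
Total capital V = 1569 + 57.7 + 1697 = 3323.7.
Equity: weight = 1569/3323.7 = 0.4721; cost = 21.15%.
Preferred: weight = 57.7/3323.7 = 0.0174; cost = 8.8%.
Debt: weight = 1697/3323.7 = 0.5106; after-tax cost = 2.63% × (1 − 15.8%) = 2.2145%.
WACC = 0.4721 × 21.1500% + 0.0174 × 8.8000% + 0.5106 × 2.2145% = 11.2676%.

11.27%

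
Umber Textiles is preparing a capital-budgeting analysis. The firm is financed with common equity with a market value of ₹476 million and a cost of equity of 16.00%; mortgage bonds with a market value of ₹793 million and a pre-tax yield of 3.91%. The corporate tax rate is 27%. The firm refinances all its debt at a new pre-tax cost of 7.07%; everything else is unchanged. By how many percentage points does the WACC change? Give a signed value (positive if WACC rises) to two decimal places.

Current WACC:
Total capital V = 476 + 793 = 1269.
Equity: weight = 476/1269 = 0.3751; cost = 16%.
Mortgage bonds: weight = 793/1269 = 0.6249; after-tax cost = 3.91% × (1 − 27%) = 2.8543%.
WACC = 0.3751 × 16.0000% + 0.6249 × 2.8543% = 7.7852%.
After the change:
Total capital V = 476 + 793 = 1269.
Equity: weight = 476/1269 = 0.3751; cost = 16%.
Mortgage bonds: weight = 793/1269 = 0.6249; after-tax cost = 7.07% × (1 − 27%) = 5.1611%.
WACC = 0.3751 × 16.0000% + 0.6249 × 5.1611% = 9.2268%.
Change in WACC = 9.2268% − 7.7852% = 1.4415 pp.

+1.44 pp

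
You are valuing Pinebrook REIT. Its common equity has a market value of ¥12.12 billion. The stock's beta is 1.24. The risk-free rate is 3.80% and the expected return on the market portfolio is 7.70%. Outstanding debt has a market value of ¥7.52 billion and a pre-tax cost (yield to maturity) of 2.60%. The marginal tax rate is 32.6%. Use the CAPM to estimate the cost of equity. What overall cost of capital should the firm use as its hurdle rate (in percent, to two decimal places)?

6.00%

Market risk premium = 7.7% − 3.8% = 3.9%.
Cost of equity via CAPM: Re = 3.8% + 1.24 × 3.9% = 8.6360%.
Total capital V = 12.12 + 7.52 = 19.64.
Equity: weight = 12.12/19.64 = 0.6171; cost = 8.636%.
Debt: weight = 7.52/19.64 = 0.3829; after-tax cost = 2.6% × (1 − 32.6%) = 1.7524%.
WACC = 0.6171 × 8.6360% + 0.3829 × 1.7524% = 6.0003%.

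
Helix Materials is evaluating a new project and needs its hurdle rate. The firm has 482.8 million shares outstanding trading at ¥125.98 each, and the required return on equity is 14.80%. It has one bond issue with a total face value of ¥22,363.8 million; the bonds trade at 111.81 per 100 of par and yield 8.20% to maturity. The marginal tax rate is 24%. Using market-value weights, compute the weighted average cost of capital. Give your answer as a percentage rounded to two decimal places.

12.30%

Market value of equity E = 125.98 × 482.8m = 60823.144m. Market value of debt D = 22363.8m × 111.81/100 = 25004.96478m.
Total capital V = 60823.144 + 25004.96478 = 85828.10878.
Equity: weight = 60823.144/85828.10878 = 0.7087; cost = 14.8%.
Bonds outstanding: weight = 25004.96478/85828.10878 = 0.2913; after-tax cost = 8.2% × (1 − 24%) = 6.2320%.
WACC = 0.7087 × 14.8000% + 0.2913 × 6.2320% = 12.3038%.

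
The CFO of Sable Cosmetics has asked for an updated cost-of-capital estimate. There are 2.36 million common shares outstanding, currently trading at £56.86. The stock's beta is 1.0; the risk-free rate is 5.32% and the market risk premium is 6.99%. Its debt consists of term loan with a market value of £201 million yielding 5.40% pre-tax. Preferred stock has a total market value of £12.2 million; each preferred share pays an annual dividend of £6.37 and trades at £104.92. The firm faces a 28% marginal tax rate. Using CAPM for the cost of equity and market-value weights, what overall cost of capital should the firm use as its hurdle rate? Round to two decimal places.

7.22%

Cost of equity via CAPM: Re = 5.32% + 1.0 × 6.99% = 12.3100%.
Cost of preferred: Rp = 6.37 / 104.92 = 6.0713%.
Market value of equity E = 56.86 × 2.36m = 134.1896m.
Total capital V = 134.1896 + 12.2 + 201 = 347.3896.
Equity: weight = 134.1896/347.3896 = 0.3863; cost = 12.31%.
Preferred: weight = 12.2/347.3896 = 0.0351; cost = 6.0713%.
Term loan: weight = 201/347.3896 = 0.5786; after-tax cost = 5.4% × (1 − 28%) = 3.8880%.
WACC = 0.3863 × 12.3100% + 0.0351 × 6.0713% + 0.5786 × 3.8880% = 7.2179%.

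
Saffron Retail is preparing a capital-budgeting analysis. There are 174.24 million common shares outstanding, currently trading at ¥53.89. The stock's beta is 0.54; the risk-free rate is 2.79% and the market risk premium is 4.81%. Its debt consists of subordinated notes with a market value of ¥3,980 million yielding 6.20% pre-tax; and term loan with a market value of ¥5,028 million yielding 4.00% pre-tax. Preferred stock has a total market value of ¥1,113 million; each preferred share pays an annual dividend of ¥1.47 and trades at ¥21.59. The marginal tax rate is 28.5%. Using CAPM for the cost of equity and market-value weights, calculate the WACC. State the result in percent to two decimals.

4.62%

Cost of equity via CAPM: Re = 2.79% + 0.54 × 4.81% = 5.3874%.
Cost of preferred: Rp = 1.47 / 21.59 = 6.8087%.
Market value of equity E = 53.89 × 174.24m = 9389.7936m.
Total capital V = 9389.7936 + 1113 + 3980 + 5028 = 19510.7936.
Equity: weight = 9389.7936/19510.7936 = 0.4813; cost = 5.3874%.
Preferred: weight = 1113/19510.7936 = 0.0570; cost = 6.8087%.
Subordinated notes: weight = 3980/19510.7936 = 0.2040; after-tax cost = 6.2% × (1 − 28.5%) = 4.4330%.
Term loan: weight = 5028/19510.7936 = 0.2577; after-tax cost = 4% × (1 − 28.5%) = 2.8600%.
WACC = 0.4813 × 5.3874% + 0.0570 × 6.8087% + 0.2040 × 4.4330% + 0.2577 × 2.8600% = 4.6225%.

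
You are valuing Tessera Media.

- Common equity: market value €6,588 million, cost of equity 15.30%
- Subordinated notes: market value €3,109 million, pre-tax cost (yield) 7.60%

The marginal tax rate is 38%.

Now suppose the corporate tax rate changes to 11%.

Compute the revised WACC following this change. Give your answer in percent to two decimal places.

After the change:
Total capital V = 6588 + 3109 = 9697.
Equity: weight = 6588/9697 = 0.6794; cost = 15.3%.
Subordinated notes: weight = 3109/9697 = 0.3206; after-tax cost = 7.6% × (1 − 11%) = 6.7640%.
WACC = 0.6794 × 15.3000% + 0.3206 × 6.7640% = 12.5632%.

12.56%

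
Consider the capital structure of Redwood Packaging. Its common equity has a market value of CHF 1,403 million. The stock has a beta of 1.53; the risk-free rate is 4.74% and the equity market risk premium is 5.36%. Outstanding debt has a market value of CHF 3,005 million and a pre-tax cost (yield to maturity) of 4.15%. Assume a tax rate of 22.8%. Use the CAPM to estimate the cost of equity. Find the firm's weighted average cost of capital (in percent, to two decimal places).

6.30%

Cost of equity via CAPM: Re = 4.74% + 1.53 × 5.36% = 12.9408%.
Total capital V = 1403 + 3005 = 4408.
Equity: weight = 1403/4408 = 0.3183; cost = 12.9408%.
Debt: weight = 3005/4408 = 0.6817; after-tax cost = 4.15% × (1 − 22.8%) = 3.2038%.
WACC = 0.3183 × 12.9408% + 0.6817 × 3.2038% = 6.3029%.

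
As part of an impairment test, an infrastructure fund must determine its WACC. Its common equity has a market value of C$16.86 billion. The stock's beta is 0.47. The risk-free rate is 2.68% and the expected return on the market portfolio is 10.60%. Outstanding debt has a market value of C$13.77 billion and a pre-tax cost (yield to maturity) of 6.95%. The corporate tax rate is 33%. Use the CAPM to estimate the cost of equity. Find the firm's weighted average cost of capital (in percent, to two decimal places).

5.62%

Market risk premium = 10.6% − 2.68% = 7.92%.
Cost of equity via CAPM: Re = 2.68% + 0.47 × 7.92% = 6.4024%.
Total capital V = 16.86 + 13.77 = 30.63.
Equity: weight = 16.86/30.63 = 0.5504; cost = 6.4024%.
Debt: weight = 13.77/30.63 = 0.4496; after-tax cost = 6.95% × (1 − 33%) = 4.6565%.
WACC = 0.5504 × 6.4024% + 0.4496 × 4.6565% = 5.6175%.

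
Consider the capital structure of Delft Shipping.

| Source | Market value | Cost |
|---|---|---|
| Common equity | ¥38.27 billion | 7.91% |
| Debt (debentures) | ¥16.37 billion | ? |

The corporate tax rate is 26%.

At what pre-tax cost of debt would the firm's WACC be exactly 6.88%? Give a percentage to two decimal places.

6.04%

Total capital V = 38.27 + 16.37 = 54.64.
Equity weight = 38.27/54.64 = 0.7004.
Debentures weight = 16.37/54.64 = 0.2996.
Equity contribution = 0.7004 × 7.91% = 5.5402%.
Remaining for debt = 6.88% − 5.5402% = 1.3398%.
Rd × (1 − 26%) × 0.2996 = 1.3398%  ⇒  Rd = 6.0433%.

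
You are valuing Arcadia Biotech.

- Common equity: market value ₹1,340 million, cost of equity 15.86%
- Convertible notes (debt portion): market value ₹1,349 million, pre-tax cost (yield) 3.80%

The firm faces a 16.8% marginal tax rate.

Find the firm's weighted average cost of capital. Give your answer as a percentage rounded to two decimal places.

Total capital V = 1340 + 1349 = 2689.
Equity: weight = 1340/2689 = 0.4983; cost = 15.86%.
Convertible notes (debt portion): weight = 1349/2689 = 0.5017; after-tax cost = 3.8% × (1 − 16.8%) = 3.1616%.
WACC = 0.4983 × 15.8600% + 0.5017 × 3.1616% = 9.4895%.

9.49%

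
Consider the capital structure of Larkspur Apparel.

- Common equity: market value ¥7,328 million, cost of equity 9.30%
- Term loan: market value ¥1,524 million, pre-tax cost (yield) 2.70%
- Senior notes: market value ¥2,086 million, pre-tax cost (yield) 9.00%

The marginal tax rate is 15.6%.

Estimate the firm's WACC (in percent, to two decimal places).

8.00%

Total capital V = 7328 + 1524 + 2086 = 10938.
Equity: weight = 7328/10938 = 0.6700; cost = 9.3%.
Term loan: weight = 1524/10938 = 0.1393; after-tax cost = 2.7% × (1 − 15.6%) = 2.2788%.
Senior notes: weight = 2086/10938 = 0.1907; after-tax cost = 9% × (1 − 15.6%) = 7.5960%.
WACC = 0.6700 × 9.3000% + 0.1393 × 2.2788% + 0.1907 × 7.5960% = 7.9968%.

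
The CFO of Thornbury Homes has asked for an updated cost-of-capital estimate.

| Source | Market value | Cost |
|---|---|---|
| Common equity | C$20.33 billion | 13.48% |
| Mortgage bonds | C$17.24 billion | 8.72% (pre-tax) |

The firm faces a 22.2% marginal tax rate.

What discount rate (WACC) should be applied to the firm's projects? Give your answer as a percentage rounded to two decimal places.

10.41%

Total capital V = 20.33 + 17.24 = 37.57.
Equity: weight = 20.33/37.57 = 0.5411; cost = 13.48%.
Mortgage bonds: weight = 17.24/37.57 = 0.4589; after-tax cost = 8.72% × (1 − 22.2%) = 6.7842%.
WACC = 0.5411 × 13.4800% + 0.4589 × 6.7842% = 10.4074%.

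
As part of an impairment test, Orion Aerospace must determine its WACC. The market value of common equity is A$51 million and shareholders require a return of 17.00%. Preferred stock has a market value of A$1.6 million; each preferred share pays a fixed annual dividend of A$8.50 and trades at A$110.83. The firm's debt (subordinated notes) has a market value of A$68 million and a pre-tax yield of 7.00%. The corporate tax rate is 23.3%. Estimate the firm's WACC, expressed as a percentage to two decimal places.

Cost of preferred: Rp = 8.5 / 110.83 = 7.6694%.
Total capital V = 51 + 1.6 + 68 = 120.6.
Equity: weight = 51/120.6 = 0.4229; cost = 17%.
Preferred: weight = 1.6/120.6 = 0.0133; cost = 7.6694%.
Subordinated notes: weight = 68/120.6 = 0.5638; after-tax cost = 7% × (1 − 23.3%) = 5.3690%.
WACC = 0.4229 × 17.0000% + 0.0133 × 7.6694% + 0.5638 × 5.3690% = 10.3181%.

10.32%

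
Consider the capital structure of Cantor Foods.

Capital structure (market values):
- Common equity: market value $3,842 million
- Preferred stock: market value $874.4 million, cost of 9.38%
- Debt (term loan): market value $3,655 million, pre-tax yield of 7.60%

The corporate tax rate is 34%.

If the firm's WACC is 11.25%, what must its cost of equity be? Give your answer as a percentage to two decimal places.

Total capital V = 3842 + 874.4 + 3655 = 8371.4.
Equity weight = 3842/8371.4 = 0.4589.
Preferred weight = 874.4/8371.4 = 0.1045.
Term loan weight = 3655/8371.4 = 0.4366.
Debt contribution = 0.4366 × 7.6% × (1 − 34%) = 2.1900%.
Preferred contribution = 0.1045 × 9.38% = 0.9797%.
Required equity contribution = 11.25% − 3.1698% = 8.0802%.
Re = 8.0802% / 0.4589 = 17.6062%.

17.61%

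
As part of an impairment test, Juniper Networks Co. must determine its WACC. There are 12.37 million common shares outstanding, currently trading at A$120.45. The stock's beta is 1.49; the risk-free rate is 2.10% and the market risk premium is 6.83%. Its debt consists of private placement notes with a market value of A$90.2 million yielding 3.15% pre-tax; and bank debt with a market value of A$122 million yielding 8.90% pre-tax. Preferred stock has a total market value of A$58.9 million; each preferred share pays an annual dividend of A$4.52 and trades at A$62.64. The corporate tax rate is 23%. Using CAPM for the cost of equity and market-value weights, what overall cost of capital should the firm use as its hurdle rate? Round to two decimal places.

11.23%

Cost of equity via CAPM: Re = 2.1% + 1.49 × 6.83% = 12.2767%.
Cost of preferred: Rp = 4.52 / 62.64 = 7.2158%.
Market value of equity E = 120.45 × 12.37m = 1489.9665m.
Total capital V = 1489.9665 + 58.9 + 90.2 + 122 = 1761.0665.
Equity: weight = 1489.9665/1761.0665 = 0.8461; cost = 12.2767%.
Preferred: weight = 58.9/1761.0665 = 0.0334; cost = 7.2158%.
Private placement notes: weight = 90.2/1761.0665 = 0.0512; after-tax cost = 3.15% × (1 − 23%) = 2.4255%.
Bank debt: weight = 122/1761.0665 = 0.0693; after-tax cost = 8.9% × (1 − 23%) = 6.8530%.
WACC = 0.8461 × 12.2767% + 0.0334 × 7.2158% + 0.0512 × 2.4255% + 0.0693 × 6.8530% = 11.2271%.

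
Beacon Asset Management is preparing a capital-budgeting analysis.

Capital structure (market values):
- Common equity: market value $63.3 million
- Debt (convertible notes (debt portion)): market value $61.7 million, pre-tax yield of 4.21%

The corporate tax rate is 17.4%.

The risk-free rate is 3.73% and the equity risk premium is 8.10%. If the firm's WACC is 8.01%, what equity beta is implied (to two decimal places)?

1.07

Total capital V = 63.3 + 61.7 = 125.
Equity weight = 63.3/125 = 0.5064.
Convertible notes (debt portion) weight = 61.7/125 = 0.4936.
Debt contribution = 0.4936 × 4.21% × (1 − 17.4%) = 1.7165%.
Required equity contribution = 8.01% − 1.7165% = 6.2935%  ⇒  Re = 12.4280%.
CAPM: 12.4280% = 3.73% + β × 8.1%  ⇒  β = 1.0738.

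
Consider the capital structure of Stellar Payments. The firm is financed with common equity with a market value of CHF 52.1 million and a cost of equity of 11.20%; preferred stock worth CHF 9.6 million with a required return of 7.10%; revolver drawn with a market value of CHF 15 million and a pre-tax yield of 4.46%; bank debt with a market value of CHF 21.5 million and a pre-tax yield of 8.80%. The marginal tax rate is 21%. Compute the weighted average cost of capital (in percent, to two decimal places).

Total capital V = 52.1 + 9.6 + 15 + 21.5 = 98.2.
Equity: weight = 52.1/98.2 = 0.5305; cost = 11.2%.
Preferred: weight = 9.6/98.2 = 0.0978; cost = 7.1%.
Revolver drawn: weight = 15/98.2 = 0.1527; after-tax cost = 4.46% × (1 − 21%) = 3.5234%.
Bank debt: weight = 21.5/98.2 = 0.2189; after-tax cost = 8.8% × (1 − 21%) = 6.9520%.
WACC = 0.5305 × 11.2000% + 0.0978 × 7.1000% + 0.1527 × 3.5234% + 0.2189 × 6.9520% = 8.6965%.

8.70%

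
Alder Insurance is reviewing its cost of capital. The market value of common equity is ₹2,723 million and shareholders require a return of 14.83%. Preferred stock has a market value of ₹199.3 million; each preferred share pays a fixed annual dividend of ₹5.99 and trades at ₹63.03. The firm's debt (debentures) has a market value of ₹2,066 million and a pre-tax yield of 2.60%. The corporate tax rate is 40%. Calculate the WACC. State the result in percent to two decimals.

Cost of preferred: Rp = 5.99 / 63.03 = 9.5034%.
Total capital V = 2723 + 199.3 + 2066 = 4988.3.
Equity: weight = 2723/4988.3 = 0.5459; cost = 14.83%.
Preferred: weight = 199.3/4988.3 = 0.0400; cost = 9.5034%.
Debentures: weight = 2066/4988.3 = 0.4142; after-tax cost = 2.6% × (1 − 40%) = 1.5600%.
WACC = 0.5459 × 14.8300% + 0.0400 × 9.5034% + 0.4142 × 1.5600% = 9.1212%.

9.12%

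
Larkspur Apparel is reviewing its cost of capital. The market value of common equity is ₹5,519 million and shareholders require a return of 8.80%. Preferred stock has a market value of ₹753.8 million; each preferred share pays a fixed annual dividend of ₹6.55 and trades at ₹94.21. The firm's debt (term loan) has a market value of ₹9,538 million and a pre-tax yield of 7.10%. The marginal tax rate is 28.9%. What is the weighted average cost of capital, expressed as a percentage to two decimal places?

6.45%

Cost of preferred: Rp = 6.55 / 94.21 = 6.9526%.
Total capital V = 5519 + 753.8 + 9538 = 15810.8.
Equity: weight = 5519/15810.8 = 0.3491; cost = 8.8%.
Preferred: weight = 753.8/15810.8 = 0.0477; cost = 6.9526%.
Term loan: weight = 9538/15810.8 = 0.6033; after-tax cost = 7.1% × (1 − 28.9%) = 5.0481%.
WACC = 0.3491 × 8.8000% + 0.0477 × 6.9526% + 0.6033 × 5.0481% = 6.4486%.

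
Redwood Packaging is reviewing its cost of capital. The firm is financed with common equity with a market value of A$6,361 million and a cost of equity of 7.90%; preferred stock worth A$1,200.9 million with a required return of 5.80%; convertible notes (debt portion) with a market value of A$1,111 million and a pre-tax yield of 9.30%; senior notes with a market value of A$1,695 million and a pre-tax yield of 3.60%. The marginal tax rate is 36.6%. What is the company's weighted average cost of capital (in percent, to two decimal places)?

6.52%

Total capital V = 6361 + 1200.9 + 1111 + 1695 = 10367.9.
Equity: weight = 6361/10367.9 = 0.6135; cost = 7.9%.
Preferred: weight = 1200.9/10367.9 = 0.1158; cost = 5.8%.
Convertible notes (debt portion): weight = 1111/10367.9 = 0.1072; after-tax cost = 9.3% × (1 − 36.6%) = 5.8962%.
Senior notes: weight = 1695/10367.9 = 0.1635; after-tax cost = 3.6% × (1 − 36.6%) = 2.2824%.
WACC = 0.6135 × 7.9000% + 0.1158 × 5.8000% + 0.1072 × 5.8962% + 0.1635 × 2.2824% = 6.5236%.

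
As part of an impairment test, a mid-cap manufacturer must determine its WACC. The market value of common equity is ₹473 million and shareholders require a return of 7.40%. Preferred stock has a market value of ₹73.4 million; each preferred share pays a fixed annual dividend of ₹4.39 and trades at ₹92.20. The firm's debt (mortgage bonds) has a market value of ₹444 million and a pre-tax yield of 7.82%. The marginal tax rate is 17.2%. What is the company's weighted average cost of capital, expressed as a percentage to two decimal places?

6.79%

Cost of preferred: Rp = 4.39 / 92.2 = 4.7614%.
Total capital V = 473 + 73.4 + 444 = 990.4.
Equity: weight = 473/990.4 = 0.4776; cost = 7.4%.
Preferred: weight = 73.4/990.4 = 0.0741; cost = 4.7614%.
Mortgage bonds: weight = 444/990.4 = 0.4483; after-tax cost = 7.82% × (1 − 17.2%) = 6.4750%.
WACC = 0.4776 × 7.4000% + 0.0741 × 4.7614% + 0.4483 × 6.4750% = 6.7898%.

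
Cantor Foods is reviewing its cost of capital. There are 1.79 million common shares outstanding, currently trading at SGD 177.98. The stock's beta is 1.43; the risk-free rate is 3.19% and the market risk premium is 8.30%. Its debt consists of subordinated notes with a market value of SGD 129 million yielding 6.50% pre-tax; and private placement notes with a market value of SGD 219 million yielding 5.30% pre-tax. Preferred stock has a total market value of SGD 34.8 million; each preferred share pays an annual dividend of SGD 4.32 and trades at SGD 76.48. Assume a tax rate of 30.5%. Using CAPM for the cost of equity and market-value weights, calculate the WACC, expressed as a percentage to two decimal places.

Cost of equity via CAPM: Re = 3.19% + 1.43 × 8.3% = 15.0590%.
Cost of preferred: Rp = 4.32 / 76.48 = 5.6485%.
Market value of equity E = 177.98 × 1.79m = 318.5842m.
Total capital V = 318.5842 + 34.8 + 129 + 219 = 701.3842.
Equity: weight = 318.5842/701.3842 = 0.4542; cost = 15.059%.
Preferred: weight = 34.8/701.3842 = 0.0496; cost = 5.6485%.
Subordinated notes: weight = 129/701.3842 = 0.1839; after-tax cost = 6.5% × (1 − 30.5%) = 4.5175%.
Private placement notes: weight = 219/701.3842 = 0.3122; after-tax cost = 5.3% × (1 − 30.5%) = 3.6835%.
WACC = 0.4542 × 15.0590% + 0.0496 × 5.6485% + 0.1839 × 4.5175% + 0.3122 × 3.6835% = 9.1014%.

9.10%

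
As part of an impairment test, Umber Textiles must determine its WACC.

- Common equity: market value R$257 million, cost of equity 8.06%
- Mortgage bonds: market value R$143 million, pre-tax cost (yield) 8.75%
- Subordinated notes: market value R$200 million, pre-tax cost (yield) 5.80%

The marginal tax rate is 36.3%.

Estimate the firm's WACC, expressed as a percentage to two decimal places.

Total capital V = 257 + 143 + 200 = 600.
Equity: weight = 257/600 = 0.4283; cost = 8.06%.
Mortgage bonds: weight = 143/600 = 0.2383; after-tax cost = 8.75% × (1 − 36.3%) = 5.5738%.
Subordinated notes: weight = 200/600 = 0.3333; after-tax cost = 5.8% × (1 − 36.3%) = 3.6946%.
WACC = 0.4283 × 8.0600% + 0.2383 × 5.5738% + 0.3333 × 3.6946% = 6.0123%.

6.01%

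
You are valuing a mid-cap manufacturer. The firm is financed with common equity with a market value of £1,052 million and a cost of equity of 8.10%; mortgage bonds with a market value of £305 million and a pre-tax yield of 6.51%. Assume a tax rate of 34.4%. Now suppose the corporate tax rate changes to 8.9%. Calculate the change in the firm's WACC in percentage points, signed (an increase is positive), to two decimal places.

+0.37 pp

Current WACC:
Total capital V = 1052 + 305 = 1357.
Equity: weight = 1052/1357 = 0.7752; cost = 8.1%.
Mortgage bonds: weight = 305/1357 = 0.2248; after-tax cost = 6.51% × (1 − 34.4%) = 4.2706%.
WACC = 0.7752 × 8.1000% + 0.2248 × 4.2706% = 7.2393%.
After the change:
Total capital V = 1052 + 305 = 1357.
Equity: weight = 1052/1357 = 0.7752; cost = 8.1%.
Mortgage bonds: weight = 305/1357 = 0.2248; after-tax cost = 6.51% × (1 − 8.9%) = 5.9306%.
WACC = 0.7752 × 8.1000% + 0.2248 × 5.9306% = 7.6124%.
Change in WACC = 7.6124% − 7.2393% = 0.3731 pp.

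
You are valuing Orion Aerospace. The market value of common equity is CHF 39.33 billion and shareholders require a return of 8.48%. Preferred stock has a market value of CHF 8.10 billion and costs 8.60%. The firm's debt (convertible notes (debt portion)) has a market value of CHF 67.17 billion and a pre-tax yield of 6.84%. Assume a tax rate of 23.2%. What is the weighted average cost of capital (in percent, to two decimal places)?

6.60%

Total capital V = 39.33 + 8.1 + 67.17 = 114.6.
Equity: weight = 39.33/114.6 = 0.3432; cost = 8.48%.
Preferred: weight = 8.1/114.6 = 0.0707; cost = 8.6%.
Convertible notes (debt portion): weight = 67.17/114.6 = 0.5861; after-tax cost = 6.84% × (1 − 23.2%) = 5.2531%.
WACC = 0.3432 × 8.4800% + 0.0707 × 8.6000% + 0.5861 × 5.2531% = 6.5971%.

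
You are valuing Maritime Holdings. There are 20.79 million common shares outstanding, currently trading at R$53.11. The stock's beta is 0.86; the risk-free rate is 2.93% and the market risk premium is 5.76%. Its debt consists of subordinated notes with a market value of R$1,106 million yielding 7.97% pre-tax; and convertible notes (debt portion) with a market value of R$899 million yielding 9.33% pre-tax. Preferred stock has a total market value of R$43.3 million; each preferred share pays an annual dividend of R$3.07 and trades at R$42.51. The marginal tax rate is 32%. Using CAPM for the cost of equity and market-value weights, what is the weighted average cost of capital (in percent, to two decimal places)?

Cost of equity via CAPM: Re = 2.93% + 0.86 × 5.76% = 7.8836%.
Cost of preferred: Rp = 3.07 / 42.51 = 7.2218%.
Market value of equity E = 53.11 × 20.79m = 1104.1569m.
Total capital V = 1104.1569 + 43.3 + 1106 + 899 = 3152.4569.
Equity: weight = 1104.1569/3152.4569 = 0.3503; cost = 7.8836%.
Preferred: weight = 43.3/3152.4569 = 0.0137; cost = 7.2218%.
Subordinated notes: weight = 1106/3152.4569 = 0.3508; after-tax cost = 7.97% × (1 − 32%) = 5.4196%.
Convertible notes (debt portion): weight = 899/3152.4569 = 0.2852; after-tax cost = 9.33% × (1 − 32%) = 6.3444%.
WACC = 0.3503 × 7.8836% + 0.0137 × 7.2218% + 0.3508 × 5.4196% + 0.2852 × 6.3444% = 6.5711%.

6.57%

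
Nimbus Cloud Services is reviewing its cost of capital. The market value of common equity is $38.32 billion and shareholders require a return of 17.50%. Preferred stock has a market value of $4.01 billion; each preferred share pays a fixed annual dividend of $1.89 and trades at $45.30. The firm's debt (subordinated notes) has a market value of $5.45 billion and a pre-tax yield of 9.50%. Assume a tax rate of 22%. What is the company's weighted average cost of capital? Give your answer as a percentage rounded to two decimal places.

Cost of preferred: Rp = 1.89 / 45.3 = 4.1722%.
Total capital V = 38.32 + 4.01 + 5.45 = 47.78.
Equity: weight = 38.32/47.78 = 0.8020; cost = 17.5%.
Preferred: weight = 4.01/47.78 = 0.0839; cost = 4.1722%.
Subordinated notes: weight = 5.45/47.78 = 0.1141; after-tax cost = 9.5% × (1 − 22%) = 7.4100%.
WACC = 0.8020 × 17.5000% + 0.0839 × 4.1722% + 0.1141 × 7.4100% = 15.2305%.

15.23%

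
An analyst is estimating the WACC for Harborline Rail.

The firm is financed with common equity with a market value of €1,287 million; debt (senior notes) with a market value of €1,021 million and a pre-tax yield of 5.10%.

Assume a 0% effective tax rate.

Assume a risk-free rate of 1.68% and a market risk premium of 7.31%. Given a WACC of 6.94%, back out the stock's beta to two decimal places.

0.92

Total capital V = 1287 + 1021 = 2308.
Equity weight = 1287/2308 = 0.5576.
Senior notes weight = 1021/2308 = 0.4424.
Debt contribution = 0.4424 × 5.1% × (1 − 0%) = 2.2561%.
Required equity contribution = 6.94% − 2.2561% = 4.6839%  ⇒  Re = 8.3997%.
CAPM: 8.3997% = 1.68% + β × 7.31%  ⇒  β = 0.9192.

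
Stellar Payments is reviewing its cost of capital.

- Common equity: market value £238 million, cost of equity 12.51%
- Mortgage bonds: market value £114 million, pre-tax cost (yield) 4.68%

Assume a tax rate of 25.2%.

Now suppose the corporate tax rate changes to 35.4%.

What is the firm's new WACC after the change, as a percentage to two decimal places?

9.44%

After the change:
Total capital V = 238 + 114 = 352.
Equity: weight = 238/352 = 0.6761; cost = 12.51%.
Mortgage bonds: weight = 114/352 = 0.3239; after-tax cost = 4.68% × (1 − 35.4%) = 3.0233%.
WACC = 0.6761 × 12.5100% + 0.3239 × 3.0233% = 9.4376%.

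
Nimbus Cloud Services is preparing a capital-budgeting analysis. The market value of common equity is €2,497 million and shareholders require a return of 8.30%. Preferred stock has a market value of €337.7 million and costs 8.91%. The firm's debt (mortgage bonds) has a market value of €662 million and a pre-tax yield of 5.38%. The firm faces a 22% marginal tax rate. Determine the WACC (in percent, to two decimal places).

7.58%

Total capital V = 2497 + 337.7 + 662 = 3496.7.
Equity: weight = 2497/3496.7 = 0.7141; cost = 8.3%.
Preferred: weight = 337.7/3496.7 = 0.0966; cost = 8.91%.
Mortgage bonds: weight = 662/3496.7 = 0.1893; after-tax cost = 5.38% × (1 − 22%) = 4.1964%.
WACC = 0.7141 × 8.3000% + 0.0966 × 8.9100% + 0.1893 × 4.1964% = 7.5820%.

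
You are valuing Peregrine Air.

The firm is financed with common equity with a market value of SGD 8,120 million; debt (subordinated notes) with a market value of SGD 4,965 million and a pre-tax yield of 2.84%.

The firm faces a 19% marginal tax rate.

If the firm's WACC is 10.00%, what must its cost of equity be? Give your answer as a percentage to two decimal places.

14.71%

Total capital V = 8120 + 4965 = 13085.
Equity weight = 8120/13085 = 0.6206.
Subordinated notes weight = 4965/13085 = 0.3794.
Debt contribution = 0.3794 × 2.84% × (1 − 19%) = 0.8729%.
Required equity contribution = 10.0% − 0.8729% = 9.1271%.
Re = 9.1271% / 0.6206 = 14.7079%.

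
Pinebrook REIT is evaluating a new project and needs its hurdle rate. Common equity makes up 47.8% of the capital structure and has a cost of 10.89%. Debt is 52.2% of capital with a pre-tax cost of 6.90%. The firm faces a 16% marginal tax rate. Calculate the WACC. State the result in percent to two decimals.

After-tax cost of debt = 6.9% × (1 − 16%) = 5.7960%.
WACC = 0.478 × 10.8900% + 0.522 × 5.7960% = 8.2309%.

8.23%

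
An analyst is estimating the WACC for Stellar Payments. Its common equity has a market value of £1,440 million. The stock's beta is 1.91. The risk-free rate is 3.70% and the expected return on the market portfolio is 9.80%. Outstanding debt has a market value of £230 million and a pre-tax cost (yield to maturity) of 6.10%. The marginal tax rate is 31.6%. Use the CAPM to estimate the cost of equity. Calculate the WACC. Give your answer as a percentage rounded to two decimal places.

Market risk premium = 9.8% − 3.7% = 6.1%.
Cost of equity via CAPM: Re = 3.7% + 1.91 × 6.1% = 15.3510%.
Total capital V = 1440 + 230 = 1670.
Equity: weight = 1440/1670 = 0.8623; cost = 15.351%.
Debt: weight = 230/1670 = 0.1377; after-tax cost = 6.1% × (1 − 31.6%) = 4.1724%.
WACC = 0.8623 × 15.3510% + 0.1377 × 4.1724% = 13.8114%.

13.81%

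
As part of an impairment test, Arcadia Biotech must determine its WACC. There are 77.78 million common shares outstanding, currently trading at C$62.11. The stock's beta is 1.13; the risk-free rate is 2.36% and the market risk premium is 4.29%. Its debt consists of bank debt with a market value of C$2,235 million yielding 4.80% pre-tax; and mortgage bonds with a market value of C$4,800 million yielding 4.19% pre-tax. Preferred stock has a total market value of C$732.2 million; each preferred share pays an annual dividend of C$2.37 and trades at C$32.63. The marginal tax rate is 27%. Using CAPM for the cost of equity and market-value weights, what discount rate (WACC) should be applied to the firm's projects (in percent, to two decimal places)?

Cost of equity via CAPM: Re = 2.36% + 1.13 × 4.29% = 7.2077%.
Cost of preferred: Rp = 2.37 / 32.63 = 7.2633%.
Market value of equity E = 62.11 × 77.78m = 4830.9158m.
Total capital V = 4830.9158 + 732.2 + 2235 + 4800 = 12598.1158.
Equity: weight = 4830.9158/12598.1158 = 0.3835; cost = 7.2077%.
Preferred: weight = 732.2/12598.1158 = 0.0581; cost = 7.2633%.
Bank debt: weight = 2235/12598.1158 = 0.1774; after-tax cost = 4.8% × (1 − 27%) = 3.5040%.
Mortgage bonds: weight = 4800/12598.1158 = 0.3810; after-tax cost = 4.19% × (1 − 27%) = 3.0587%.
WACC = 0.3835 × 7.2077% + 0.0581 × 7.2633% + 0.1774 × 3.5040% + 0.3810 × 3.0587% = 4.9731%.

4.97%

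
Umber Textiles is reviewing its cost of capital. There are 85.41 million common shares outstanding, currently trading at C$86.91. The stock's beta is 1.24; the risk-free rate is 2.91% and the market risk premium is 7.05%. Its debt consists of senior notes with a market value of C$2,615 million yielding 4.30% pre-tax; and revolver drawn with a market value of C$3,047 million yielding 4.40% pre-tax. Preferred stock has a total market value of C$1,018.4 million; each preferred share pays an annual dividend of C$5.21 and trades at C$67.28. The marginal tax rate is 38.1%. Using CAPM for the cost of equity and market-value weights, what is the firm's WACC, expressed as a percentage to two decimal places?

7.77%

Cost of equity via CAPM: Re = 2.91% + 1.24 × 7.05% = 11.6520%.
Cost of preferred: Rp = 5.21 / 67.28 = 7.7438%.
Market value of equity E = 86.91 × 85.41m = 7422.9831m.
Total capital V = 7422.9831 + 1018.4 + 2615 + 3047 = 14103.3831.
Equity: weight = 7422.9831/14103.3831 = 0.5263; cost = 11.652%.
Preferred: weight = 1018.4/14103.3831 = 0.0722; cost = 7.7438%.
Senior notes: weight = 2615/14103.3831 = 0.1854; after-tax cost = 4.3% × (1 − 38.1%) = 2.6617%.
Revolver drawn: weight = 3047/14103.3831 = 0.2160; after-tax cost = 4.4% × (1 − 38.1%) = 2.7236%.
WACC = 0.5263 × 11.6520% + 0.0722 × 7.7438% + 0.1854 × 2.6617% + 0.2160 × 2.7236% = 7.7739%.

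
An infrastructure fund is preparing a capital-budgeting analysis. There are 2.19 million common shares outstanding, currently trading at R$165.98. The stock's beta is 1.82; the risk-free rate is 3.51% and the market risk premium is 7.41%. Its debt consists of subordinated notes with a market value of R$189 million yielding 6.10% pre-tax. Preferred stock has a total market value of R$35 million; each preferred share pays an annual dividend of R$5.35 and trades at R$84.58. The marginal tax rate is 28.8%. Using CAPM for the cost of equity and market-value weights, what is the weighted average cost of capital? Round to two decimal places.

Cost of equity via CAPM: Re = 3.51% + 1.82 × 7.41% = 16.9962%.
Cost of preferred: Rp = 5.35 / 84.58 = 6.3254%.
Market value of equity E = 165.98 × 2.19m = 363.4962m.
Total capital V = 363.4962 + 35 + 189 = 587.4962.
Equity: weight = 363.4962/587.4962 = 0.6187; cost = 16.9962%.
Preferred: weight = 35/587.4962 = 0.0596; cost = 6.3254%.
Subordinated notes: weight = 189/587.4962 = 0.3217; after-tax cost = 6.1% × (1 − 28.8%) = 4.3432%.
WACC = 0.6187 × 16.9962% + 0.0596 × 6.3254% + 0.3217 × 4.3432% = 12.2900%.

12.29%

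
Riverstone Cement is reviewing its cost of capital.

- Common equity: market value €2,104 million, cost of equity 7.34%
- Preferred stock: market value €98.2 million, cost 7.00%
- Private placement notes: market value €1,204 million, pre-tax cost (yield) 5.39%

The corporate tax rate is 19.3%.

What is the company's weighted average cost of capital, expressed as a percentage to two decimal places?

6.27%

Total capital V = 2104 + 98.2 + 1204 = 3406.2.
Equity: weight = 2104/3406.2 = 0.6177; cost = 7.34%.
Preferred: weight = 98.2/3406.2 = 0.0288; cost = 7%.
Private placement notes: weight = 1204/3406.2 = 0.3535; after-tax cost = 5.39% × (1 − 19.3%) = 4.3497%.
WACC = 0.6177 × 7.3400% + 0.0288 × 7.0000% + 0.3535 × 4.3497% = 6.2732%.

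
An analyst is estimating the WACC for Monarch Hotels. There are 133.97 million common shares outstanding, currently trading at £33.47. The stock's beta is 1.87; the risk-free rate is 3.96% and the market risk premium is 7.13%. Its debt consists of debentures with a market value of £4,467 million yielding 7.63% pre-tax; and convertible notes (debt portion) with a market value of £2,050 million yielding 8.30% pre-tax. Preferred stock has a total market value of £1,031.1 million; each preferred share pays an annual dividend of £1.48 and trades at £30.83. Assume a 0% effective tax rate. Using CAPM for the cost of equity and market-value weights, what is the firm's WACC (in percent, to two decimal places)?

11.10%

Cost of equity via CAPM: Re = 3.96% + 1.87 × 7.13% = 17.2931%.
Cost of preferred: Rp = 1.48 / 30.83 = 4.8005%.
Market value of equity E = 33.47 × 133.97m = 4483.9759m.
Total capital V = 4483.9759 + 1031.1 + 4467 + 2050 = 12032.0759.
Equity: weight = 4483.9759/12032.0759 = 0.3727; cost = 17.2931%.
Preferred: weight = 1031.1/12032.0759 = 0.0857; cost = 4.8005%.
Debentures: weight = 4467/12032.0759 = 0.3713; after-tax cost = 7.63% × (1 − 0%) = 7.6300%.
Convertible notes (debt portion): weight = 2050/12032.0759 = 0.1704; after-tax cost = 8.3% × (1 − 0%) = 8.3000%.
WACC = 0.3727 × 17.2931% + 0.0857 × 4.8005% + 0.3713 × 7.6300% + 0.1704 × 8.3000% = 11.1028%.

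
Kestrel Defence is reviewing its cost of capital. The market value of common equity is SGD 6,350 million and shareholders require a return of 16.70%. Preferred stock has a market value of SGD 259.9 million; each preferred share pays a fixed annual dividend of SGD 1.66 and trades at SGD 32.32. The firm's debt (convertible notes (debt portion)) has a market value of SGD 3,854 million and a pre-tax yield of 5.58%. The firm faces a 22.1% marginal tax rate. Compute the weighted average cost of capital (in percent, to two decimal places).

11.86%

Cost of preferred: Rp = 1.66 / 32.32 = 5.1361%.
Total capital V = 6350 + 259.9 + 3854 = 10463.9.
Equity: weight = 6350/10463.9 = 0.6068; cost = 16.7%.
Preferred: weight = 259.9/10463.9 = 0.0248; cost = 5.1361%.
Convertible notes (debt portion): weight = 3854/10463.9 = 0.3683; after-tax cost = 5.58% × (1 − 22.1%) = 4.3468%.
WACC = 0.6068 × 16.7000% + 0.0248 × 5.1361% + 0.3683 × 4.3468% = 11.8629%.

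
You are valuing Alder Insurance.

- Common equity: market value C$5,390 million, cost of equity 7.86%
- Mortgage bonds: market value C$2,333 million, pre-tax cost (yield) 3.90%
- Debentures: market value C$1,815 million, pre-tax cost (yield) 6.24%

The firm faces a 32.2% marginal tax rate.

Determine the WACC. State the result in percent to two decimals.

5.89%

Total capital V = 5390 + 2333 + 1815 = 9538.
Equity: weight = 5390/9538 = 0.5651; cost = 7.86%.
Mortgage bonds: weight = 2333/9538 = 0.2446; after-tax cost = 3.9% × (1 − 32.2%) = 2.6442%.
Debentures: weight = 1815/9538 = 0.1903; after-tax cost = 6.24% × (1 − 32.2%) = 4.2307%.
WACC = 0.5651 × 7.8600% + 0.2446 × 2.6442% + 0.1903 × 4.2307% = 5.8936%.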